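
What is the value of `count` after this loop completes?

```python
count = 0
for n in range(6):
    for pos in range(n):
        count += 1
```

Triangle number: 0+1+2+...+5
`count` takes the values: 0 → 1 → 2 → 3 → 4 → 5 → 6 → 7 → 8 → 9 → 10 → 11 → 12 → 13 → 14 → 15

Answer: 15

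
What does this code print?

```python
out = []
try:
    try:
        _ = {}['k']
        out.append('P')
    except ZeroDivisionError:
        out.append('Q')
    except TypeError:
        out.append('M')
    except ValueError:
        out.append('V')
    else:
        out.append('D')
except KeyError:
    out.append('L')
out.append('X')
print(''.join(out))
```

Execution trace: 'L' (outer except KeyError) → 'X' (after the try/except). Output: LX

Answer: LX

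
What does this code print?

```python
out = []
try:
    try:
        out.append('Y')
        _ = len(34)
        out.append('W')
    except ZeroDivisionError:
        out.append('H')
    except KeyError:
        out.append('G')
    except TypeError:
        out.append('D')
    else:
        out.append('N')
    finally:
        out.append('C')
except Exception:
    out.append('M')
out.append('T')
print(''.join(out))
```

Execution trace: 'Y' (inner try body) → 'D' (inner except TypeError) → 'C' (inner finally) → 'T' (after the try/except). Output: YDCT

Answer: YDCT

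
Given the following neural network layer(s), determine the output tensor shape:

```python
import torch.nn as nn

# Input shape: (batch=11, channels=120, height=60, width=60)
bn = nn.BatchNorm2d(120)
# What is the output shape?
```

Input: (11, 120, 60, 60) -> Output: (11, 120, 60, 60)

Answer: (11, 120, 60, 60)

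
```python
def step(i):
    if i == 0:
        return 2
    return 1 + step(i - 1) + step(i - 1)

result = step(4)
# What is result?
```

step(i) = 1 + 2·step(i-1), step(0)=2. Closed form: (2+1)·2^4 - 1 = 47.

Answer: 47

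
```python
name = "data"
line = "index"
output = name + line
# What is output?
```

Trace:
`name = "data"` → name = 'data'
`line = "index"` → line = 'index'
`output = name + line` → output = 'dataindex'
So output = 'dataindex'

Answer: 'dataindex'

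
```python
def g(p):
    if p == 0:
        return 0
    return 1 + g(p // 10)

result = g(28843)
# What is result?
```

Count of digits of 28843: 5

Answer: 5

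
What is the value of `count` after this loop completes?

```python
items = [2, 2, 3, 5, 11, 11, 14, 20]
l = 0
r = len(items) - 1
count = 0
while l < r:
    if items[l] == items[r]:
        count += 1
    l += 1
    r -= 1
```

Count matching pairs from ends
`count` takes the values: 0

Answer: 0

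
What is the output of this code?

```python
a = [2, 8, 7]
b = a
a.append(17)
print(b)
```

Key concept: basic list aliasing.
Step by step:
`a = [2, 8, 7]` → a = [2, 8, 7]
`b = a` → b = [2, 8, 7] (same object as a)
`a.append(17)` → a = [2, 8, 7, 17] (same object as b); b = [2, 8, 7, 17] (same object as a)
`print(b)` → prints [2, 8, 7, 17]

Answer: [2, 8, 7, 17]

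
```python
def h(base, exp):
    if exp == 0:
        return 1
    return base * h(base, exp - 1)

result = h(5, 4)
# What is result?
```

h(5, 4) = 5 * 5 * 5 * 5 = 625

Answer: 625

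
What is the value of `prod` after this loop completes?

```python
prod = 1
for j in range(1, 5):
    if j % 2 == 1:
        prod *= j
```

Product of odd numbers 1 to 4
`prod` takes the values: 1 → 3

Answer: 3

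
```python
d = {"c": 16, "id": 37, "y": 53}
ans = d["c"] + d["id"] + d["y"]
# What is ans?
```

Trace:
`d = {"c": 16, "id": 37, "y": 53}` → d = {'c': 16, 'id': 37, 'y': 53}
`ans = d["c"] + d["id"] + d["y"]` → ans = 106
So ans = 106

Answer: 106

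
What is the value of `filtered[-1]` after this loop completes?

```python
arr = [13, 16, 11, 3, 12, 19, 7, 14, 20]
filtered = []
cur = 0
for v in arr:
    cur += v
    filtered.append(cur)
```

Cumulative sum ends at 115
`filtered` takes the values: [] → [13] → [13, 29] → [13, 29, 40] → [13, 29, 40, 43] → [13, 29, 40, 43, 55] → [13, 29, 40, 43, 55, 74] → [13, 29, 40, 43, 55, 74, 81] → [13, 29, 40, 43, 55, 74, 81, 95] → [13, 29, 40, 43, 55, 74, 81, 95, 115]
So `filtered[-1]` = 115

Answer: 115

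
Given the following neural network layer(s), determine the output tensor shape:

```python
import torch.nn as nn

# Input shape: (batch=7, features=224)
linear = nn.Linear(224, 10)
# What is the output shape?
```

Input: (7, 224) -> Output: (7, 10)

Answer: (7, 10)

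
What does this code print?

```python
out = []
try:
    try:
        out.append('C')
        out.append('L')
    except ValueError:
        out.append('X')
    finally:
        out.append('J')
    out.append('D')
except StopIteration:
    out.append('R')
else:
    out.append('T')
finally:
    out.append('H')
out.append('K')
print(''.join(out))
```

Execution trace: 'C' (inner try body) → 'L' (inner try body, no exception) → 'J' (inner finally) → 'D' (try body, no exception) → 'T' (else) → 'H' (finally) → 'K' (after the try/except). Output: CLJDTHK

Answer: CLJDTHK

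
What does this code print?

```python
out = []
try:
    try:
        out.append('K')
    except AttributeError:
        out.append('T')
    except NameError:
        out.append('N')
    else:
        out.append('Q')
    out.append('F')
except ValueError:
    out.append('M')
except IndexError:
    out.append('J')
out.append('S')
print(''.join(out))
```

Execution trace: 'K' (inner try body, no exception) → 'Q' (inner else) → 'F' (try body, no exception) → 'S' (after the try/except). Output: KQFS

Answer: KQFS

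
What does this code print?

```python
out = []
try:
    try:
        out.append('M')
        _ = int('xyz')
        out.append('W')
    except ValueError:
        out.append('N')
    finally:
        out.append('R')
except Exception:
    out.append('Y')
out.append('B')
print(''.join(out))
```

Execution trace: 'M' (inner try body) → 'N' (inner except ValueError) → 'R' (inner finally) → 'B' (after the try/except). Output: MNRB

Answer: MNRB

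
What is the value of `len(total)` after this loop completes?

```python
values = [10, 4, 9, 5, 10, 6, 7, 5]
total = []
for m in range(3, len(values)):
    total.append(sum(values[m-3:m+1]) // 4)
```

Number of 4-element averages
`total` takes the values: [] → [7] → [7, 7] → [7, 7, 7] → [7, 7, 7, 7] → [7, 7, 7, 7, 7]
So `len(total)` = 5

Answer: 5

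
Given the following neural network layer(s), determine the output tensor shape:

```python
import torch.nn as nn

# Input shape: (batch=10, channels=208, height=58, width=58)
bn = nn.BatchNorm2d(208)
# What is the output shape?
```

Input: (10, 208, 58, 58) -> Output: (10, 208, 58, 58)

Answer: (10, 208, 58, 58)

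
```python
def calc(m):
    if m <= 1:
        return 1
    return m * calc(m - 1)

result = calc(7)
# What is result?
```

calc(7) = 7 * 6 * 5 * 4 * 3 * 2 * 1 = 5040

Answer: 5040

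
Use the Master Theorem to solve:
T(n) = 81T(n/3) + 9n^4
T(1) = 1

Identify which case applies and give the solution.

a=81, b=3, f(n)=9n^4. log_3(81) = 4. Since c=4 = 4, Case 2 applies: T(n) = Θ(n^log_b(a) · log n) = O(n^4 log n).

Answer: O(n^4 log n) - Case 2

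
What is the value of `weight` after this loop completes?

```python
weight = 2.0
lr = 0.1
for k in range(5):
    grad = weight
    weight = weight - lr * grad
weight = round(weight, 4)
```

Gradient descent: w = 2.0 * (1 - 0.1)^5
`weight` takes the values: 2.0 → 1.8 → 1.62 → 1.458 → 1.3122 → 1.18098 → 1.181

Answer: 1.181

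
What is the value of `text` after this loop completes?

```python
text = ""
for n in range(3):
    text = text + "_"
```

Repeat '_' 3 times
`text` takes the values: "" → "_" → "__" → "___"

Answer: "___"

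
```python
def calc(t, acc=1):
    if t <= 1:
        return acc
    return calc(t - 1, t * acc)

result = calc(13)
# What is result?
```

Accumulator trace (n, acc): (13, 1) -> (12, 13) -> (11, 156) -> (10, 1716) -> (9, 17160) -> (8, 154440) -> (7, 1235520) -> (6, 8648640) -> (5, 51891840) -> (4, 259459200) -> (3, 1037836800) -> (2, 3113510400) -> (1, 6227020800) -> return 6227020800

Answer: 6227020800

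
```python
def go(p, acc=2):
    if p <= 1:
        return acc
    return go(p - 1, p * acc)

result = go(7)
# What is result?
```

Accumulator trace (n, acc): (7, 2) -> (6, 14) -> (5, 84) -> (4, 420) -> (3, 1680) -> (2, 5040) -> (1, 10080) -> return 10080

Answer: 10080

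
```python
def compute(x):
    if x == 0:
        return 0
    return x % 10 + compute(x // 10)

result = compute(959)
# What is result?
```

Sum of digits of 959: 9 + 5 + 9 = 23

Answer: 23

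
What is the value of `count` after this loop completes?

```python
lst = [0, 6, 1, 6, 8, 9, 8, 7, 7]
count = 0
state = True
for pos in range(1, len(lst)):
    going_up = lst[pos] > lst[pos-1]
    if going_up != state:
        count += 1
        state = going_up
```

Count direction changes in [0, 6, 1, 6, 8, 9, 8, 7, 7]
`count` takes the values: 0 → 1 → 2 → 3

Answer: 3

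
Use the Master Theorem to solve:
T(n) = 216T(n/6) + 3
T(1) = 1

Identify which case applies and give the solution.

a=216, b=6, f(n)=3. log_6(216) = 3. Since c=0 < 3, Case 1 applies: T(n) = Θ(n^log_b(a)) = O(n^3).

Answer: O(n^3) - Case 1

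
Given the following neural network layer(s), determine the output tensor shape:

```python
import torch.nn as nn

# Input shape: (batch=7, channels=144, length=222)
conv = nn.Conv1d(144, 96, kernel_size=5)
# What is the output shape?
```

Input: (7, 144, 222) -> Output: (7, 96, 218)

Answer: (7, 96, 218)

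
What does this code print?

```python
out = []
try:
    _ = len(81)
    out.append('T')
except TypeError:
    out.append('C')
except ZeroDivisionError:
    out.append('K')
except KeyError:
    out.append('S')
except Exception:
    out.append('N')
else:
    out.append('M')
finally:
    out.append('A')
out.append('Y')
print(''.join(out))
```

Execution trace: 'C' (except TypeError) → 'A' (finally) → 'Y' (after the try/except). Output: CAY

Answer: CAY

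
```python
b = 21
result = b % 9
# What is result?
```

Trace:
`b = 21` → b = 21
`result = b % 9` → result = 3
So result = 3

Answer: 3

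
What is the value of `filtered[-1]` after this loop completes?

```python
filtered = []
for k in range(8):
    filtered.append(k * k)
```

Last element of squares 0 to 7
`filtered` takes the values: [] → [0] → [0, 1] → [0, 1, 4] → [0, 1, 4, 9] → [0, 1, 4, 9, 16] → [0, 1, 4, 9, 16, 25] → [0, 1, 4, 9, 16, 25, 36] → [0, 1, 4, 9, 16, 25, 36, 49]
So `filtered[-1]` = 49

Answer: 49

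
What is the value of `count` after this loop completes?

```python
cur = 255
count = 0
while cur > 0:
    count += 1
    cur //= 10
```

Count digits by repeated division by 10
`count` takes the values: 0 → 1 → 2 → 3

Answer: 3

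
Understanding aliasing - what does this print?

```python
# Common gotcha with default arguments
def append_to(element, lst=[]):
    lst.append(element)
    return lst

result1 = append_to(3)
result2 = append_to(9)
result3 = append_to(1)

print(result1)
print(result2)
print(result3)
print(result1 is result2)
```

Key concept: mutable default argument gotcha.
Step by step:
`result1 = append_to(3)` → result1 = [3]
`result2 = append_to(9)` → result1 = [3, 9] (same object as result2); result2 = [3, 9] (same object as result1)
`result3 = append_to(1)` → result1 = [3, 9, 1] (same object as result2, result3); result2 = [3, 9, 1] (same object as result1, result3); result3 = [3, 9, 1] (same object as result1, result2)
`print(result1)` → prints [3, 9, 1]
`print(result2)` → prints [3, 9, 1]
`print(result3)` → prints [3, 9, 1]
`print(result1 is result2)` → prints True

Answer:
[3, 9, 1]
[3, 9, 1]
[3, 9, 1]
True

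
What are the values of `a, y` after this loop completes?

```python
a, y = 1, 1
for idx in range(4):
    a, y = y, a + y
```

Fibonacci: after 4 iterations
`a, y` takes the values: (1, 1) → (1, 2) → (2, 3) → (3, 5) → (5, 8)

Answer: 5, 8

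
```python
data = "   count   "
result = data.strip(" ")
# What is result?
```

Trace:
`data = "   count   "` → data = '   count   '
`result = data.strip(" ")` → result = 'count'
So result = 'count'

Answer: 'count'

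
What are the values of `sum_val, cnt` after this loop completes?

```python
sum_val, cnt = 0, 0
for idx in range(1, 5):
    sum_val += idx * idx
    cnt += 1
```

Sum of squares and count
`sum_val, cnt` takes the values: (0, 0) → (1, 0) → (1, 1) → (5, 1) → (5, 2) → (14, 2) → (14, 3) → (30, 3) → (30, 4)

Answer: 30, 4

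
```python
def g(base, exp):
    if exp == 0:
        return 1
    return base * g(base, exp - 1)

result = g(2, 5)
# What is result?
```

g(2, 5) = 2 * 2 * 2 * 2 * 2 = 32

Answer: 32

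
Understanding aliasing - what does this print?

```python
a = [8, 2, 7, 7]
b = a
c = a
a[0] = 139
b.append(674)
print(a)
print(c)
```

Key concept: multiple aliases.
Step by step:
`a = [8, 2, 7, 7]` → a = [8, 2, 7, 7]
`b = a` → b = [8, 2, 7, 7] (same object as a)
`c = a` → c = [8, 2, 7, 7] (same object as a, b)
`a[0] = 139` → a = [139, 2, 7, 7] (same object as b, c); b = [139, 2, 7, 7] (same object as a, c); c = [139, 2, 7, 7] (same object as a, b)
`b.append(674)` → a = [139, 2, 7, 7, 674] (same object as b, c); b = [139, 2, 7, 7, 674] (same object as a, c); c = [139, 2, 7, 7, 674] (same object as a, b)
`print(a)` → prints [139, 2, 7, 7, 674]
`print(c)` → prints [139, 2, 7, 7, 674]

Answer:
[139, 2, 7, 7, 674]
[139, 2, 7, 7, 674]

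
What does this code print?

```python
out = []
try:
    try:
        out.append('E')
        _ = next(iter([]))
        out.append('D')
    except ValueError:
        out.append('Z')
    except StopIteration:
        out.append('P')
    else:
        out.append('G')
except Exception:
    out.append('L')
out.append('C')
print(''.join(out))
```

Execution trace: 'E' (inner try body) → 'P' (inner except StopIteration) → 'C' (after the try/except). Output: EPC

Answer: EPC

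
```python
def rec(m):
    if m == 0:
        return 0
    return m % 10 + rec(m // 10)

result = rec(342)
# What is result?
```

Sum of digits of 342: 2 + 4 + 3 = 9

Answer: 9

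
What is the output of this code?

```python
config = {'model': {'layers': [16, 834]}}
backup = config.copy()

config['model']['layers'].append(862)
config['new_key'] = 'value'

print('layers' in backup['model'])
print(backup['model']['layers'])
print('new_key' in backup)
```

Key concept: shallow copy gotcha with nested dict.
Step by step:
`config = {'model': {'layers': [16, 834]}}` → config = {'model': {'layers': [16, 834]}}
`backup = config.copy()` → backup = {'model': {'layers': [16, 834]}}
`config['model']['layers'].append(862)` → config = {'model': {'layers': [16, 834, 862]}}; backup = {'model': {'layers': [16, 834, 862]}}
`config['new_key'] = 'value'` → config = {'model': {'layers': [16, 834, 862]}, 'new_key': 'value'}
`print('layers' in backup['model'])` → prints True
`print(backup['model']['layers'])` → prints [16, 834, 862]
`print('new_key' in backup)` → prints False

Answer:
True
[16, 834, 862]
False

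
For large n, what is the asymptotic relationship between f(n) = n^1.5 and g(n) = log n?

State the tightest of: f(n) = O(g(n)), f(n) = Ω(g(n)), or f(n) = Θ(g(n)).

n^1.5 vs log n: f(n) = Ω(g(n)) but not O(g(n)) — n^1.5 grows strictly faster than log n.

Answer: f(n) = Ω(g(n)) but not O(g(n)) — n^1.5 grows strictly faster than log n.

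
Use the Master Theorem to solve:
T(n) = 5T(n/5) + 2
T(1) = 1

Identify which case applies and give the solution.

a=5, b=5, f(n)=2. log_5(5) = 1. Since c=0 < 1, Case 1 applies: T(n) = Θ(n^log_b(a)) = O(n).

Answer: O(n) - Case 1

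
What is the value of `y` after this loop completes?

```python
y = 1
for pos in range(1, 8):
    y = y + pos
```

Start at 1, add 1 through 7
`y` takes the values: 1 → 2 → 4 → 7 → 11 → 16 → 22 → 29

Answer: 29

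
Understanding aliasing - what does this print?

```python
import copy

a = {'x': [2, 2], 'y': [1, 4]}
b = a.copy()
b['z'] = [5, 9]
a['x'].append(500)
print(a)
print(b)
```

Key concept: shallow copy of dict with mutable values.
Step by step:
`a = {'x': [2, 2], 'y': [1, 4]}` → a = {'x': [2, 2], 'y': [1, 4]}
`b = a.copy()` → b = {'x': [2, 2], 'y': [1, 4]}
`b['z'] = [5, 9]` → b = {'x': [2, 2], 'y': [1, 4], 'z': [5, 9]}
`a['x'].append(500)` → a = {'x': [2, 2, 500], 'y': [1, 4]}; b = {'x': [2, 2, 500], 'y': [1, 4], 'z': [5, 9]}
`print(a)` → prints {'x': [2, 2, 500], 'y': [1, 4]}
`print(b)` → prints {'x': [2, 2, 500], 'y': [1, 4], 'z': [5, 9]}

Answer:
{'x': [2, 2, 500], 'y': [1, 4]}
{'x': [2, 2, 500], 'y': [1, 4], 'z': [5, 9]}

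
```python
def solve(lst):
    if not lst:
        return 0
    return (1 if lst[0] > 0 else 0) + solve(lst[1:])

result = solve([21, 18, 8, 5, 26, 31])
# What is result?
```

Count of positive elements in [21, 18, 8, 5, 26, 31] = 6

Answer: 6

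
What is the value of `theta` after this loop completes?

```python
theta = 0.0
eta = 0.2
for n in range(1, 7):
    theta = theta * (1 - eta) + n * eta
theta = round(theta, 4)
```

Moving average with lr=0.2
`theta` takes the values: 0.0 → 0.2 → 0.56 → 1.048 → 1.6384 → 2.31072 → 3.048576 → 3.0486

Answer: 3.0486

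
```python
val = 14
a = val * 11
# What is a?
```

Trace:
`val = 14` → val = 14
`a = val * 11` → a = 154
So a = 154

Answer: 154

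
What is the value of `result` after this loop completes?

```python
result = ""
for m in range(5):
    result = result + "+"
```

Repeat '+' 5 times
`result` takes the values: "" → "+" → "++" → "+++" → "++++" → "+++++"

Answer: "+++++"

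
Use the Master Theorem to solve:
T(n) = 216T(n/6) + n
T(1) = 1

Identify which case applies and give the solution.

a=216, b=6, f(n)=n. log_6(216) = 3. Since c=1 < 3, Case 1 applies: T(n) = Θ(n^log_b(a)) = O(n^3).

Answer: O(n^3) - Case 1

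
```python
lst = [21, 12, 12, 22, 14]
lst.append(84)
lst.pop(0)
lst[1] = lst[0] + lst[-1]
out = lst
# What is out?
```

Trace:
`lst = [21, 12, 12, 22, 14]` → lst = [21, 12, 12, 22, 14]
`lst.append(84)` → lst = [21, 12, 12, 22, 14, 84]
`lst.pop(0)` → lst = [12, 12, 22, 14, 84]
`lst[1] = lst[0] + lst[-1]` → lst = [12, 96, 22, 14, 84]
`out = lst` → out = [12, 96, 22, 14, 84]
So out = [12, 96, 22, 14, 84]

Answer: [12, 96, 22, 14, 84]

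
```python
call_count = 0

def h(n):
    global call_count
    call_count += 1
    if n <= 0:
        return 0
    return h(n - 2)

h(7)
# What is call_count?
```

Linear recursion stepping by 2: 5 calls from n=7 down to ≤0.

Answer: 5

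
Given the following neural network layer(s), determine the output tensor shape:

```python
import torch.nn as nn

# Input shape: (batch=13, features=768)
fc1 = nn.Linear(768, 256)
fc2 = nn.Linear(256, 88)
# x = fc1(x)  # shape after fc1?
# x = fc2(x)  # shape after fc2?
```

Input: (13, 768) -> after fc1: (13, 256) -> Output: (13, 88)

Answer: (13, 88)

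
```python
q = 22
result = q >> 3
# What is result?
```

Trace:
`q = 22` → q = 22
`result = q >> 3` → result = 2
So result = 2

Answer: 2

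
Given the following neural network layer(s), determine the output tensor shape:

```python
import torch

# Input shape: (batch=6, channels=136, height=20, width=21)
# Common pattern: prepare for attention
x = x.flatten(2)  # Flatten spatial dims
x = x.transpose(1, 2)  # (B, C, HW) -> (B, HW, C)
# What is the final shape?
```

Input: (6, 136, 20, 21) -> after flatten(2): (6, 136, 420) -> Output: (6, 420, 136)

Answer: (6, 420, 136)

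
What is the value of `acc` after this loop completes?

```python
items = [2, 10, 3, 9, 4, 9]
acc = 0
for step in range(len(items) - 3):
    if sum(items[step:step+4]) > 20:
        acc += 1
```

Count windows with sum > 20
`acc` takes the values: 0 → 1 → 2 → 3

Answer: 3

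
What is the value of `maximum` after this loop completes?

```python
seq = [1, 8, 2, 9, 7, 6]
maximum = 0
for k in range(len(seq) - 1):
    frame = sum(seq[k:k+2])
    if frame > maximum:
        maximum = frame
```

Max sum of 2-element window in [1, 8, 2, 9, 7, 6]
`maximum` takes the values: 0 → 9 → 10 → 11 → 16

Answer: 16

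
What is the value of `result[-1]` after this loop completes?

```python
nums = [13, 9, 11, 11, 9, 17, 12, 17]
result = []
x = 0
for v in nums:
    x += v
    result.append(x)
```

Cumulative sum ends at 99
`result` takes the values: [] → [13] → [13, 22] → [13, 22, 33] → [13, 22, 33, 44] → [13, 22, 33, 44, 53] → [13, 22, 33, 44, 53, 70] → [13, 22, 33, 44, 53, 70, 82] → [13, 22, 33, 44, 53, 70, 82, 99]
So `result[-1]` = 99

Answer: 99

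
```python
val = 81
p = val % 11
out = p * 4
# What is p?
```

Trace:
`val = 81` → val = 81
`p = val % 11` → p = 4
`out = p * 4` → out = 16
So p = 4

Answer: 4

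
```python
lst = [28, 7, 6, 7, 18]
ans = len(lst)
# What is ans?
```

Trace:
`lst = [28, 7, 6, 7, 18]` → lst = [28, 7, 6, 7, 18]
`ans = len(lst)` → ans = 5
So ans = 5

Answer: 5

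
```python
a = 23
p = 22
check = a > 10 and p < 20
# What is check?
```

Trace:
`a = 23` → a = 23
`p = 22` → p = 22
`check = a > 10 and p < 20` → check = False
So check = False

Answer: False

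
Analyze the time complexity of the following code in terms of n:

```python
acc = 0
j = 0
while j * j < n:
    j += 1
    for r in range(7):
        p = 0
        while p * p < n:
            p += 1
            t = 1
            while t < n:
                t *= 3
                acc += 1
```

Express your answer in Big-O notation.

Each loop level contributes: √n × 1 × √n × log n. Multiplying the contributions gives O(n log n).

Answer: O(n log n)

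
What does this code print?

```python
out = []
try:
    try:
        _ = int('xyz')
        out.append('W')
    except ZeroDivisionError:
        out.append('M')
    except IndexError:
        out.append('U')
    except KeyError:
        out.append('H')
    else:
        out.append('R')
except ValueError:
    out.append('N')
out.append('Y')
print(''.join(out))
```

Execution trace: 'N' (outer except ValueError) → 'Y' (after the try/except). Output: NY

Answer: NY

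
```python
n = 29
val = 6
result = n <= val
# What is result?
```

Trace:
`n = 29` → n = 29
`val = 6` → val = 6
`result = n <= val` → result = False
So result = False

Answer: False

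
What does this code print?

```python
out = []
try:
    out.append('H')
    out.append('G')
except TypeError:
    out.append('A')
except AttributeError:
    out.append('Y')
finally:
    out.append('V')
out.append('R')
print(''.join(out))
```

Execution trace: 'H' (try body) → 'G' (try body, no exception) → 'V' (finally) → 'R' (after the try/except). Output: HGVR

Answer: HGVR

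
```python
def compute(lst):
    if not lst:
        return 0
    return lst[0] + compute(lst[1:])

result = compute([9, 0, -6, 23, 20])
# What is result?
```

9 + 0 + (-6) + 23 + 20 + 0 = 46

Answer: 46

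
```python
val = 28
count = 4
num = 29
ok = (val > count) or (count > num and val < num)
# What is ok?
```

Trace:
`val = 28` → val = 28
`count = 4` → count = 4
`num = 29` → num = 29
`ok = (val > count) or (count > num and val < num)` → ok = True
So ok = True

Answer: True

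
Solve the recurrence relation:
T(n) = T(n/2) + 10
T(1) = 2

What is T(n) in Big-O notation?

Each step divides n by 2 and adds 10. After log_2(n) steps we reach T(1)=2. So T(n) = 10·log_2(n) + 2 = O(log n).

Answer: O(log n)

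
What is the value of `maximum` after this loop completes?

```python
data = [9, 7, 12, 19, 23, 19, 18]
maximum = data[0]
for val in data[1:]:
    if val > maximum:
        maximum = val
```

Maximum of [9, 7, 12, 19, 23, 19, 18]
`maximum` takes the values: 9 → 12 → 19 → 23

Answer: 23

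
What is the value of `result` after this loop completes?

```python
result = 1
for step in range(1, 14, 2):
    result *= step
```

Product of 1, 3, 5, ... up to 13
`result` takes the values: 1 → 3 → 15 → 105 → 945 → 10395 → 135135

Answer: 135135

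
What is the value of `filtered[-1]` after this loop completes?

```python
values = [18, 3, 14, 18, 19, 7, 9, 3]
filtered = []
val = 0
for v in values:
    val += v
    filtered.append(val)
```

Cumulative sum ends at 91
`filtered` takes the values: [] → [18] → [18, 21] → [18, 21, 35] → [18, 21, 35, 53] → [18, 21, 35, 53, 72] → [18, 21, 35, 53, 72, 79] → [18, 21, 35, 53, 72, 79, 88] → [18, 21, 35, 53, 72, 79, 88, 91]
So `filtered[-1]` = 91

Answer: 91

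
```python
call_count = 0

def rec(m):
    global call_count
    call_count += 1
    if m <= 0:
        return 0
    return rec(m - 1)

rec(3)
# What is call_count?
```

Linear recursion stepping by 1: 4 calls from m=3 down to ≤0.

Answer: 4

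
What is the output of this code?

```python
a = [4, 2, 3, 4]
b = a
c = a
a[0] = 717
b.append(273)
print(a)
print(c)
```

Key concept: multiple aliases.
Step by step:
`a = [4, 2, 3, 4]` → a = [4, 2, 3, 4]
`b = a` → b = [4, 2, 3, 4] (same object as a)
`c = a` → c = [4, 2, 3, 4] (same object as a, b)
`a[0] = 717` → a = [717, 2, 3, 4] (same object as b, c); b = [717, 2, 3, 4] (same object as a, c); c = [717, 2, 3, 4] (same object as a, b)
`b.append(273)` → a = [717, 2, 3, 4, 273] (same object as b, c); b = [717, 2, 3, 4, 273] (same object as a, c); c = [717, 2, 3, 4, 273] (same object as a, b)
`print(a)` → prints [717, 2, 3, 4, 273]
`print(c)` → prints [717, 2, 3, 4, 273]

Answer:
[717, 2, 3, 4, 273]
[717, 2, 3, 4, 273]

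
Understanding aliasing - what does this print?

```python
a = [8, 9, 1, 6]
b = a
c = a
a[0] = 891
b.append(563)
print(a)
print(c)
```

Key concept: multiple aliases.
Step by step:
`a = [8, 9, 1, 6]` → a = [8, 9, 1, 6]
`b = a` → b = [8, 9, 1, 6] (same object as a)
`c = a` → c = [8, 9, 1, 6] (same object as a, b)
`a[0] = 891` → a = [891, 9, 1, 6] (same object as b, c); b = [891, 9, 1, 6] (same object as a, c); c = [891, 9, 1, 6] (same object as a, b)
`b.append(563)` → a = [891, 9, 1, 6, 563] (same object as b, c); b = [891, 9, 1, 6, 563] (same object as a, c); c = [891, 9, 1, 6, 563] (same object as a, b)
`print(a)` → prints [891, 9, 1, 6, 563]
`print(c)` → prints [891, 9, 1, 6, 563]

Answer:
[891, 9, 1, 6, 563]
[891, 9, 1, 6, 563]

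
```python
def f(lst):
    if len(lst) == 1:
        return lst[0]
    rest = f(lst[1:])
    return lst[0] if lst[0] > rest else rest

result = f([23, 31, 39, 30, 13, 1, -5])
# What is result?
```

Recursive max over [23, 31, 39, 30, 13, 1, -5] = 39

Answer: 39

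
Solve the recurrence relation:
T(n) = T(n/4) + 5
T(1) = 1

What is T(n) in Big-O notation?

Each step divides n by 4 and adds 5. After log_4(n) steps we reach T(1)=1. So T(n) = 5·log_4(n) + 1 = O(log n).

Answer: O(log n)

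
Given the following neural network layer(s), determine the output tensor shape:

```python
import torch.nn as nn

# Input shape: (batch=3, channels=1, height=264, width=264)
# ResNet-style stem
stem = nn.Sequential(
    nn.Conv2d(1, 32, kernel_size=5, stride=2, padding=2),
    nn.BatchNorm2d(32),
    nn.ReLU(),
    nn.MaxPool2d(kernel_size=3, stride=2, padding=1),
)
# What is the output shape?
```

Input: (3, 1, 264, 264) -> after Conv2d 5x5 stride=2: (3, 32, 132, 132) -> Output: (3, 32, 66, 66)

Answer: (3, 32, 66, 66)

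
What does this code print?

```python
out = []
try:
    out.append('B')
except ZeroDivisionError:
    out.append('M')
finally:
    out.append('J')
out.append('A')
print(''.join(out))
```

Execution trace: 'B' (try body, no exception) → 'J' (finally) → 'A' (after the try/except). Output: BJA

Answer: BJA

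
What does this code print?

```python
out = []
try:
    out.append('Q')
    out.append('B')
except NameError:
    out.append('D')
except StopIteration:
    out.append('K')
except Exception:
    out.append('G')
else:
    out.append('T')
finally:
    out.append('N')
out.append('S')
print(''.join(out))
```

Execution trace: 'Q' (try body) → 'B' (try body, no exception) → 'T' (else) → 'N' (finally) → 'S' (after the try/except). Output: QBTNS

Answer: QBTNS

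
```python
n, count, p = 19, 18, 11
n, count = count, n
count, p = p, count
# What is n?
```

Trace:
`n, count, p = 19, 18, 11` → n = 19; count = 18; p = 11
`n, count = count, n` → n = 18; count = 19
`count, p = p, count` → count = 11; p = 19
So n = 18

Answer: 18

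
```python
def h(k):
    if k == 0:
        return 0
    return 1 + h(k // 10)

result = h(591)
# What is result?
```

Count of digits of 591: 3

Answer: 3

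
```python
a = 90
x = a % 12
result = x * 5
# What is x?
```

Trace:
`a = 90` → a = 90
`x = a % 12` → x = 6
`result = x * 5` → result = 30
So x = 6

Answer: 6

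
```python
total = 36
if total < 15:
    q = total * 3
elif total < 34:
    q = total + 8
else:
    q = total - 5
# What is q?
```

Trace:
`total = 36` → total = 36
`if total < 15: ...` → total < 15 is False, total < 34 is False, take else branch → q = 31
So q = 31

Answer: 31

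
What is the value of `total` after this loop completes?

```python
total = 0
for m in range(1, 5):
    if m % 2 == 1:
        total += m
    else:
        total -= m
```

Add odd, subtract even
`total` takes the values: 0 → 1 → -1 → 2 → -2

Answer: -2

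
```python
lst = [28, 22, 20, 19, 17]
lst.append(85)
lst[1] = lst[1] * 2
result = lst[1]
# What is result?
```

Trace:
`lst = [28, 22, 20, 19, 17]` → lst = [28, 22, 20, 19, 17]
`lst.append(85)` → lst = [28, 22, 20, 19, 17, 85]
`lst[1] = lst[1] * 2` → lst = [28, 44, 20, 19, 17, 85]
`result = lst[1]` → result = 44
So result = 44

Answer: 44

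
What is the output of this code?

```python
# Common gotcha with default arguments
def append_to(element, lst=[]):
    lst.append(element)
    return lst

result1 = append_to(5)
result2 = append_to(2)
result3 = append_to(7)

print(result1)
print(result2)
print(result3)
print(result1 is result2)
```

Key concept: mutable default argument gotcha.
Step by step:
`result1 = append_to(5)` → result1 = [5]
`result2 = append_to(2)` → result1 = [5, 2] (same object as result2); result2 = [5, 2] (same object as result1)
`result3 = append_to(7)` → result1 = [5, 2, 7] (same object as result2, result3); result2 = [5, 2, 7] (same object as result1, result3); result3 = [5, 2, 7] (same object as result1, result2)
`print(result1)` → prints [5, 2, 7]
`print(result2)` → prints [5, 2, 7]
`print(result3)` → prints [5, 2, 7]
`print(result1 is result2)` → prints True

Answer:
[5, 2, 7]
[5, 2, 7]
[5, 2, 7]
True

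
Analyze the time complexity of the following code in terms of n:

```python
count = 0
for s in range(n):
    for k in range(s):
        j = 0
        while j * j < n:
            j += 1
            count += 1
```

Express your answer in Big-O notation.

Each loop level contributes: n × n × √n. Multiplying the contributions gives O(n^2√n).

Answer: O(n^2√n)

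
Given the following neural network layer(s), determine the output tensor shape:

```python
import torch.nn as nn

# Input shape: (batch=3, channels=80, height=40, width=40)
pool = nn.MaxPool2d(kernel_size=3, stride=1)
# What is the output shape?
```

Input: (3, 80, 40, 40) -> Output: (3, 80, 38, 38)

Answer: (3, 80, 38, 38)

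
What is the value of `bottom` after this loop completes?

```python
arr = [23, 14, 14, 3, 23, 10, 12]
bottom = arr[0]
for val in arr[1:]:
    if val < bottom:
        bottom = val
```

Minimum of [23, 14, 14, 3, 23, 10, 12]
`bottom` takes the values: 23 → 14 → 3

Answer: 3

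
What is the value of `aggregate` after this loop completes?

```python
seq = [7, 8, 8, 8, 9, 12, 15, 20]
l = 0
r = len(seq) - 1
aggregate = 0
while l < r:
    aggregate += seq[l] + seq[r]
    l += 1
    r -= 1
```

Sum of pairs from ends
`aggregate` takes the values: 0 → 27 → 50 → 70 → 87

Answer: 87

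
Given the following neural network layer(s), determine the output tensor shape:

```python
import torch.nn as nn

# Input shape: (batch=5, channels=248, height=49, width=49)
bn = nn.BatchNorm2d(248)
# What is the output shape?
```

Input: (5, 248, 49, 49) -> Output: (5, 248, 49, 49)

Answer: (5, 248, 49, 49)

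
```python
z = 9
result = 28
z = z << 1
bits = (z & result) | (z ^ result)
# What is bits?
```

Trace:
`z = 9` → z = 9
`result = 28` → result = 28
`z = z << 1` → z = 18
`bits = (z & result) | (z ^ result)` → bits = 30
So bits = 30

Answer: 30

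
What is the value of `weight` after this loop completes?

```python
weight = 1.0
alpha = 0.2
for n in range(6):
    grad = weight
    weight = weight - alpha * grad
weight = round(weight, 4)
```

Gradient descent: w = 1.0 * (1 - 0.2)^6
`weight` takes the values: 1.0 → 0.8 → 0.64 → 0.512 → 0.4096 → 0.32768 → 0.262144 → 0.2621

Answer: 0.2621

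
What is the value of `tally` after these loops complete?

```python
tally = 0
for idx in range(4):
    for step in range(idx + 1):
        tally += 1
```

Triangle: 1 + 2 + ... + 4
`tally` takes the values: 0 → 1 → 2 → 3 → 4 → 5 → 6 → 7 → 8 → 9 → 10

Answer: 10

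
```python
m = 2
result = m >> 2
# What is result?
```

Trace:
`m = 2` → m = 2
`result = m >> 2` → result = 0
So result = 0

Answer: 0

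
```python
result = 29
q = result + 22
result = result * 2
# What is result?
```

Trace:
`result = 29` → result = 29
`q = result + 22` → q = 51
`result = result * 2` → result = 58
So result = 58

Answer: 58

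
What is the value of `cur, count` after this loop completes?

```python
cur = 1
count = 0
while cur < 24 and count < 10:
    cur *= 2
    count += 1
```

Double until >= 24 or 10 iterations
`cur, count` takes the values: (1, 0) → (2, 0) → (2, 1) → (4, 1) → (4, 2) → (8, 2) → (8, 3) → (16, 3) → (16, 4) → (32, 4) → (32, 5)

Answer: 32, 5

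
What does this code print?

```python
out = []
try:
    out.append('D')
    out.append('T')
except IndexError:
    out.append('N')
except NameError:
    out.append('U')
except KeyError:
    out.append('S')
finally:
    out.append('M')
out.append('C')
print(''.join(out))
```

Execution trace: 'D' (try body) → 'T' (try body, no exception) → 'M' (finally) → 'C' (after the try/except). Output: DTMC

Answer: DTMC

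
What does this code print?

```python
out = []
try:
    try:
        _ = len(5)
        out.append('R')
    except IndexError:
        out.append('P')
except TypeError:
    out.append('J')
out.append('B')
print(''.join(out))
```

Execution trace: 'J' (outer except TypeError) → 'B' (after the try/except). Output: JB

Answer: JB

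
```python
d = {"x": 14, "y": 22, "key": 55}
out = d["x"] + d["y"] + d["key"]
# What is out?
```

Trace:
`d = {"x": 14, "y": 22, "key": 55}` → d = {'x': 14, 'y': 22, 'key': 55}
`out = d["x"] + d["y"] + d["key"]` → out = 91
So out = 91

Answer: 91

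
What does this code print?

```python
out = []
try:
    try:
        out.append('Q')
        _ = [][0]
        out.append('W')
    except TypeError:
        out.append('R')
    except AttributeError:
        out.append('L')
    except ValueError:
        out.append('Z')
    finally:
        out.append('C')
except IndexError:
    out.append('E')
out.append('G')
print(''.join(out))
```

Execution trace: 'Q' (inner try body) → 'C' (inner finally) → 'E' (outer except IndexError) → 'G' (after the try/except). Output: QCEG

Answer: QCEG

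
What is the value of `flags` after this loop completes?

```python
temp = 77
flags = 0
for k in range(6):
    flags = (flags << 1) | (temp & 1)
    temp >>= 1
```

Reverse lowest 6 bits of 77
`flags` takes the values: 0 → 1 → 2 → 5 → 11 → 22 → 44

Answer: 44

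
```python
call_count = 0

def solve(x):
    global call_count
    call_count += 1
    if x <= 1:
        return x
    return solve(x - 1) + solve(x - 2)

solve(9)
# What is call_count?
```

Calls(x) = 1 + Calls(x-1) + Calls(x-2); Calls(0)=Calls(1)=1. For x=9 this gives 109.

Answer: 109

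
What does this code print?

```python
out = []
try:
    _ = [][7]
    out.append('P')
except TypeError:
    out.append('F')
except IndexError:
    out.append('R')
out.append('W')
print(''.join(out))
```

Execution trace: 'R' (except IndexError) → 'W' (after the try/except). Output: RW

Answer: RW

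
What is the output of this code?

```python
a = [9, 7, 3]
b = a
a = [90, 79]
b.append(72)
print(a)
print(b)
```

Key concept: rebinding vs mutation: a is rebound to a new list, b still points at the original.
Step by step:
`a = [9, 7, 3]` → a = [9, 7, 3]
`b = a` → b = [9, 7, 3] (same object as a)
`a = [90, 79]` → a = [90, 79]
`b.append(72)` → b = [9, 7, 3, 72]
`print(a)` → prints [90, 79]
`print(b)` → prints [9, 7, 3, 72]

Answer:
[90, 79]
[9, 7, 3, 72]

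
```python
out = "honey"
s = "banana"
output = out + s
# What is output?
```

Trace:
`out = "honey"` → out = 'honey'
`s = "banana"` → s = 'banana'
`output = out + s` → output = 'honeybanana'
So output = 'honeybanana'

Answer: 'honeybanana'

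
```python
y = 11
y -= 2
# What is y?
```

Trace:
`y = 11` → y = 11
`y -= 2` → y = 9
So y = 9

Answer: 9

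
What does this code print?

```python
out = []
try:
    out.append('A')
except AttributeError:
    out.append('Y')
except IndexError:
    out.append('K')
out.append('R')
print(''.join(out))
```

Execution trace: 'A' (try body, no exception) → 'R' (after the try/except). Output: AR

Answer: AR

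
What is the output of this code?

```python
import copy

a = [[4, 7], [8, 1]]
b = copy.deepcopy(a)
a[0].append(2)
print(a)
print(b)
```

Key concept: deep copy is fully independent.
Step by step:
`a = [[4, 7], [8, 1]]` → a = [[4, 7], [8, 1]]
`b = copy.deepcopy(a)` → b = [[4, 7], [8, 1]]
`a[0].append(2)` → a = [[4, 7, 2], [8, 1]]
`print(a)` → prints [[4, 7, 2], [8, 1]]
`print(b)` → prints [[4, 7], [8, 1]]

Answer:
[[4, 7, 2], [8, 1]]
[[4, 7], [8, 1]]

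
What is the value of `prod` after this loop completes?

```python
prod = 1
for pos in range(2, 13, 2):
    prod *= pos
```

Product of even numbers 2 to 12
`prod` takes the values: 1 → 2 → 8 → 48 → 384 → 3840 → 46080

Answer: 46080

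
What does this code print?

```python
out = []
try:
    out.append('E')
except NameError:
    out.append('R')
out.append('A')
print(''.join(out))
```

Execution trace: 'E' (try body, no exception) → 'A' (after the try/except). Output: EA

Answer: EA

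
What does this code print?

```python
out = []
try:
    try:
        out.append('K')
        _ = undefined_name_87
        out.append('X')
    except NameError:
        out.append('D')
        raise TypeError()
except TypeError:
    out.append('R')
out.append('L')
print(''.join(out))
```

Execution trace: 'K' (inner try body) → 'D' (inner except NameError) → 'R' (outer except TypeError) → 'L' (after the try/except). Output: KDRL

Answer: KDRL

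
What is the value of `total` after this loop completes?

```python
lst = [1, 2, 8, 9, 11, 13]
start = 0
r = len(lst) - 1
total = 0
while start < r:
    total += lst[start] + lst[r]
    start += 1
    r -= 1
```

Sum of pairs from ends
`total` takes the values: 0 → 14 → 27 → 44

Answer: 44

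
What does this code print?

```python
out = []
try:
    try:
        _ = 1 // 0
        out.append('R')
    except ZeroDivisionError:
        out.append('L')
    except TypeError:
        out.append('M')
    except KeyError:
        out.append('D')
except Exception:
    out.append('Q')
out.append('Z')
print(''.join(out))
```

Execution trace: 'L' (inner except ZeroDivisionError) → 'Z' (after the try/except). Output: LZ

Answer: LZ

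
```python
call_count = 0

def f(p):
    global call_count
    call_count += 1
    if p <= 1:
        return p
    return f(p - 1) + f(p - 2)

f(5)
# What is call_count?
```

Calls(p) = 1 + Calls(p-1) + Calls(p-2); Calls(0)=Calls(1)=1. For p=5 this gives 15.

Answer: 15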